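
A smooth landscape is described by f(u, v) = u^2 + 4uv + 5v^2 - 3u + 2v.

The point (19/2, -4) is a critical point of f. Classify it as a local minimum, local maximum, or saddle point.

local minimum

The Hessian of f is constant: H = [[2, 4], [4, 10]].
det(H) = 2·10 − 4² = 4.
det(H) > 0 and tr(H) = 12 > 0, so H is positive definite and the point is a local minimum.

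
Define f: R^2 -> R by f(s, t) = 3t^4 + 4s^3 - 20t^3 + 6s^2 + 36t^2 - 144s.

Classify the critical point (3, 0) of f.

The mixed partial ∂²f/∂s∂t is 0, so the Hessian at any point is diag(f_ss, f_tt) = diag(12(2s + 1), 12(3t^2 - 10t + 6)).
At (3, 0): H = diag(84, 72).
Both eigenvalues are positive, so H is positive definite: a local minimum.

local minimum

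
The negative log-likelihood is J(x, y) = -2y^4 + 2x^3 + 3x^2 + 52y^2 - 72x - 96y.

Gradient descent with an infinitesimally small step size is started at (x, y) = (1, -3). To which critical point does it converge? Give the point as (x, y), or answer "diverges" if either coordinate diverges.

J is separable, so gradient descent decouples: x follows -∂J/∂x, y follows -∂J/∂y.
∂J/∂x = 6(x - 3)(x + 4); at x=1 this is -60, so x increases.
∂J/∂y = -8(y - 3)(y - 1)(y + 4); at y=-3 this is -192, so y increases.
x converges to its nearest critical value 3 (a local min of the x-part); y converges to 1. The iterate converges to (3, 1).

(3, 1)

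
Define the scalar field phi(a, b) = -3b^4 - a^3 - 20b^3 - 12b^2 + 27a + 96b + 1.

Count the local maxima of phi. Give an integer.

2

phi separates as a function of a plus a function of b, so ∇phi=0 decouples.
∂phi/∂a = -3(a - 3)(a + 3) = 0 at a ∈ {-3, 3}; ∂phi/∂b = -12(b - 1)(b + 2)(b + 4) = 0 at b ∈ {-4, -2, 1}.
The Hessian is diagonal: diag(phi_aa, phi_bb). Second derivatives: phi_aa(-3)=18, phi_aa(3)=-18; phi_bb(-4)=-120, phi_bb(-2)=72, phi_bb(1)=-180.
Local maxima occur where both diagonal entries negative: (3, -4), (3, 1). Count: 2.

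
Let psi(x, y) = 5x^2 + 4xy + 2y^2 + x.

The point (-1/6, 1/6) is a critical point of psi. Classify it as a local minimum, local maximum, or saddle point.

The Hessian of psi is constant: H = [[10, 4], [4, 4]].
det(H) = 10·4 − 4² = 24.
det(H) > 0 and tr(H) = 14 > 0, so H is positive definite and the point is a local minimum.

local minimum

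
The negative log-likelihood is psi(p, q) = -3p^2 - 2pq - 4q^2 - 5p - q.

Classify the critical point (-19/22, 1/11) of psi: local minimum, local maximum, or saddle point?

local maximum

The Hessian of psi is constant: H = [[-6, -2], [-2, -8]].
det(H) = (-6)·(-8) − (-2)² = 44.
det(H) > 0 and tr(H) = -14 < 0, so H is negative definite and the point is a local maximum.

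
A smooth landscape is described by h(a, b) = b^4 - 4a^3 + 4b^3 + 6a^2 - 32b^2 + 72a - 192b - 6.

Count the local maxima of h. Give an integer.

h separates as a function of a plus a function of b, so ∇h=0 decouples.
∂h/∂a = -12(a - 3)(a + 2) = 0 at a ∈ {-2, 3}; ∂h/∂b = 4(b - 4)(b + 3)(b + 4) = 0 at b ∈ {-4, -3, 4}.
The Hessian is diagonal: diag(h_aa, h_bb). Second derivatives: h_aa(-2)=60, h_aa(3)=-60; h_bb(-4)=32, h_bb(-3)=-28, h_bb(4)=224.
Local maxima occur where both diagonal entries negative: (3, -3). Count: 1.

1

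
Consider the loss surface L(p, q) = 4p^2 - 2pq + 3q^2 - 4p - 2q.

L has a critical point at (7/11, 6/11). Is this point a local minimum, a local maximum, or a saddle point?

The Hessian of L is constant: H = [[8, -2], [-2, 6]].
det(H) = 8·6 − (-2)² = 44.
det(H) > 0 and tr(H) = 14 > 0, so H is positive definite and the point is a local minimum.

local minimum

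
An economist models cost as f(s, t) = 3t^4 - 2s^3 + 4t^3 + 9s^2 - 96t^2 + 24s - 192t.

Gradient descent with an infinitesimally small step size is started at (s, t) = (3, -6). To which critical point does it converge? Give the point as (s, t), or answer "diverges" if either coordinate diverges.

(-1, -4)

f is separable, so gradient descent decouples: s follows -∂f/∂s, t follows -∂f/∂t.
∂f/∂s = -6(s - 4)(s + 1); at s=3 this is 24, so s decreases.
∂f/∂t = 12(t - 4)(t + 1)(t + 4); at t=-6 this is -1200, so t increases.
s converges to its nearest critical value -1 (a local min of the s-part); t converges to -4. The iterate converges to (-1, -4).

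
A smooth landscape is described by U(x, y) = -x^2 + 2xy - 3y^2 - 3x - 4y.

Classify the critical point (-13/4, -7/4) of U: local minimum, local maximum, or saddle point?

The Hessian of U is constant: H = [[-2, 2], [2, -6]].
det(H) = (-2)·(-6) − 2² = 8.
det(H) > 0 and tr(H) = -8 < 0, so H is negative definite and the point is a local maximum.

local maximum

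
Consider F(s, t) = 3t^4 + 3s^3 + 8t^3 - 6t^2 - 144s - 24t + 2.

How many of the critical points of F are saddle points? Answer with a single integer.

3

F separates as a function of s plus a function of t, so ∇F=0 decouples.
∂F/∂s = 9(s - 4)(s + 4) = 0 at s ∈ {-4, 4}; ∂F/∂t = 12(t - 1)(t + 1)(t + 2) = 0 at t ∈ {-2, -1, 1}.
The Hessian is diagonal: diag(F_ss, F_tt). Second derivatives: F_ss(-4)=-72, F_ss(4)=72; F_tt(-2)=36, F_tt(-1)=-24, F_tt(1)=72.
Saddle points occur where the two diagonal entries have opposite signs: (-4, -2), (-4, 1), (4, -1). Count: 3.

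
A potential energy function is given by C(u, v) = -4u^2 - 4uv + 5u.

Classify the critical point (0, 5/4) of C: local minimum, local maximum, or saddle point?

saddle point

The Hessian of C is constant: H = [[-8, -4], [-4, 0]].
det(H) = (-8)·0 − (-4)² = -16.
Since det(H) < 0, H is indefinite and the critical point is a saddle point.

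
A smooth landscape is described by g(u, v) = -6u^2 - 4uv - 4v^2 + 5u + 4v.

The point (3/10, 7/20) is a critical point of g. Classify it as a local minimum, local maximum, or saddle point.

local maximum

The Hessian of g is constant: H = [[-12, -4], [-4, -8]].
det(H) = (-12)·(-8) − (-4)² = 80.
det(H) > 0 and tr(H) = -20 < 0, so H is negative definite and the point is a local maximum.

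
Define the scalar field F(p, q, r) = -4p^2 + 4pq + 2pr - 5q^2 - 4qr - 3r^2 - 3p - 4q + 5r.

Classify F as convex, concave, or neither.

F is quadratic, so its Hessian is the constant matrix H = [[-8, 4, 2], [4, -10, -4], [2, -4, -6]].
Leading principal minors: -8, 64, -280.
Signs alternate −, +, − ⇒ H ≺ 0 ⇒ concave.

concave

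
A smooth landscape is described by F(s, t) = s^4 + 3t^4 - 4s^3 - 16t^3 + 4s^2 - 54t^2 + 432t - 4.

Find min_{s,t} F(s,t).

-1111

F(s,t) separates as P(s) + Q(t) − 4, so its minimum is min P + min Q − 4.
P'(s) = 4s(s - 2)(s - 1) vanishes at s ∈ {0, 1, 2}; Q'(t) = 12(t - 4)(t - 3)(t + 3) vanishes at t ∈ {-3, 3, 4}.
Local minima of P (where P''>0): P(0)=0, P(2)=0. Local minima of Q: Q(-3)=-1107, Q(4)=608.
So the global minimum of F is P(0) + Q(-3) − 4 = 0 − 1107 − 4 = -1111, attained at (0, -3).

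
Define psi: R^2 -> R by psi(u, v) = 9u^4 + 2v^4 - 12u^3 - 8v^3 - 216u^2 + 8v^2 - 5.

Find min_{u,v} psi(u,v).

-1925

psi(u,v) separates as P(u) + Q(v) − 5, so its minimum is min P + min Q − 5.
P'(u) = 36u(u - 4)(u + 3) vanishes at u ∈ {-3, 0, 4}; Q'(v) = 8v(v - 2)(v - 1) vanishes at v ∈ {0, 1, 2}.
Local minima of P (where P''>0): P(-3)=-891, P(4)=-1920. Local minima of Q: Q(0)=0, Q(2)=0.
So the global minimum of psi is P(4) + Q(0) − 5 = -1920 + 0 − 5 = -1925, attained at (4, 0).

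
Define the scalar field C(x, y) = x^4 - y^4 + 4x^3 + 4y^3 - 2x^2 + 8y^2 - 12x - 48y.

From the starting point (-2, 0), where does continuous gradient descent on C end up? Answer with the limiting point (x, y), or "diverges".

C is separable, so gradient descent decouples: x follows -∂C/∂x, y follows -∂C/∂y.
∂C/∂x = 4(x - 1)(x + 1)(x + 3); at x=-2 this is 12, so x decreases.
∂C/∂y = -4(y - 3)(y - 2)(y + 2); at y=0 this is -48, so y increases.
x converges to its nearest critical value -3 (a local min of the x-part); y converges to 2. The iterate converges to (-3, 2).

(-3, 2)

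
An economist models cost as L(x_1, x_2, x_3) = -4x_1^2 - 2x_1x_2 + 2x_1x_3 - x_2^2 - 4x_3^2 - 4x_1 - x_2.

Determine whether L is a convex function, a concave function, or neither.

concave

L is quadratic, so its Hessian is the constant matrix H = [[-8, -2, 2], [-2, -2, 0], [2, 0, -8]].
Leading principal minors: -8, 12, -88.
Signs alternate −, +, − ⇒ H ≺ 0 ⇒ concave.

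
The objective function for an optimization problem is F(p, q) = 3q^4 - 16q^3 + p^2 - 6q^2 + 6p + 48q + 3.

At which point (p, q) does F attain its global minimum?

(-3, 4)

F(p,q) separates as A(p) + B(q) + 3, so its minimum is min A + min B + 3.
A'(p) = 2p + 6 vanishes at p ∈ {-3}; B'(q) = 12(q - 4)(q - 1)(q + 1) vanishes at q ∈ {-1, 1, 4}.
Local minima of A (where A''>0): A(-3)=-9. Local minima of B: B(-1)=-35, B(4)=-160.
So the global minimum of F is A(-3) + B(4) + 3 = -9 − 160 + 3 = -166, attained at (-3, 4).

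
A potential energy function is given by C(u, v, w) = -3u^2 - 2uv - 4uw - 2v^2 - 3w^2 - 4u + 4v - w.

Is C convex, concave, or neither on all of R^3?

concave

C is quadratic, so its Hessian is the constant matrix H = [[-6, -2, -4], [-2, -4, 0], [-4, 0, -6]].
Leading principal minors: -6, 20, -56.
Signs alternate −, +, − ⇒ H ≺ 0 ⇒ concave.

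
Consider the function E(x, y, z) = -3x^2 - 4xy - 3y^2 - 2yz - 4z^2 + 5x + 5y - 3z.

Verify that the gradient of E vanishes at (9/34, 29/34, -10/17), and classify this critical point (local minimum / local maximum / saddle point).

local maximum

∇E = (-6x - 4y + 5, -4x - 6y - 2z + 5, -2y - 8z - 3); substituting (9/34, 29/34, -10/17) gives ∇E = (0, 0, 0), so (9/34, 29/34, -10/17) is indeed a critical point.
The Hessian is constant: H = [[-6, -4, 0], [-4, -6, -2], [0, -2, -8]].
Leading principal minors: Δ₁ = -6, Δ₂ = 20, Δ₃ = -136.
The minors alternate sign starting negative (−, +, −), so H is negative definite: a local maximum.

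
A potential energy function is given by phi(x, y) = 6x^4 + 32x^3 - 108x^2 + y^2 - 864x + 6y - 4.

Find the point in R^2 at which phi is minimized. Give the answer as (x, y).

(3, -3)

phi(x,y) separates as P(x) + Q(y) − 4, so its minimum is min P + min Q − 4.
P'(x) = 24(x - 3)(x + 3)(x + 4) vanishes at x ∈ {-4, -3, 3}; Q'(y) = 2y + 6 vanishes at y ∈ {-3}.
Local minima of P (where P''>0): P(-4)=1216, P(3)=-2214. Local minima of Q: Q(-3)=-9.
So the global minimum of phi is P(3) + Q(-3) − 4 = -2214 − 9 − 4 = -2227, attained at (3, -3).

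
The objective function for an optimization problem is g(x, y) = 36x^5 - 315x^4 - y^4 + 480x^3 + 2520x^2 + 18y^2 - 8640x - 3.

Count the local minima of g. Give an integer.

g separates as a function of x plus a function of y, so ∇g=0 decouples.
∂g/∂x = 180(x - 4)(x - 3)(x - 2)(x + 2) = 0 at x ∈ {-2, 2, 3, 4}; ∂g/∂y = -4y(y - 3)(y + 3) = 0 at y ∈ {-3, 0, 3}.
The Hessian is diagonal: diag(g_xx, g_yy). Second derivatives: g_xx(-2)=-21600, g_xx(2)=1440, g_xx(3)=-900, g_xx(4)=2160; g_yy(-3)=-72, g_yy(0)=36, g_yy(3)=-72.
Local minima occur where both diagonal entries positive: (2, 0), (4, 0). Count: 2.

2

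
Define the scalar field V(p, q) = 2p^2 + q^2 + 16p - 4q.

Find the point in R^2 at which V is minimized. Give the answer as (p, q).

V(p,q) separates as A(p) + B(q), so its minimum is min A + min B.
A'(p) = 4p + 16 vanishes at p ∈ {-4}; B'(q) = 2q - 4 vanishes at q ∈ {2}.
Local minima of A (where A''>0): A(-4)=-32. Local minima of B: B(2)=-4.
So the global minimum of V is A(-4) + B(2) = -32 − 4 = -36, attained at (-4, 2).

(-4, 2)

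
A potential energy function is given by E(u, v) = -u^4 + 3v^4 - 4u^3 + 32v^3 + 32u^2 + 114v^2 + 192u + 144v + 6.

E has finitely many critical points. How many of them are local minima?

2

E separates as a function of u plus a function of v, so ∇E=0 decouples.
∂E/∂u = -4(u - 4)(u + 3)(u + 4) = 0 at u ∈ {-4, -3, 4}; ∂E/∂v = 12(v + 1)(v + 3)(v + 4) = 0 at v ∈ {-4, -3, -1}.
The Hessian is diagonal: diag(E_uu, E_vv). Second derivatives: E_uu(-4)=-32, E_uu(-3)=28, E_uu(4)=-224; E_vv(-4)=36, E_vv(-3)=-24, E_vv(-1)=72.
Local minima occur where both diagonal entries positive: (-3, -4), (-3, -1). Count: 2.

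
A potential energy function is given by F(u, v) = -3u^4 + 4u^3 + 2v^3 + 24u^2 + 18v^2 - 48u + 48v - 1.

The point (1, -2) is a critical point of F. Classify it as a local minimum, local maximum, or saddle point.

The mixed partial ∂²F/∂u∂v is 0, so the Hessian at any point is diag(F_uu, F_vv) = diag(12(-3u^2 + 2u + 4), 12(v + 3)).
At (1, -2): H = diag(36, 12).
Both eigenvalues are positive, so H is positive definite: a local minimum.

local minimum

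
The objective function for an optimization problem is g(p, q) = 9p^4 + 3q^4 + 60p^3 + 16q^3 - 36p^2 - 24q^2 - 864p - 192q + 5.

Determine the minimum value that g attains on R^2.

g(p,q) separates as A(p) + B(q) + 5, so its minimum is min A + min B + 5.
A'(p) = 36(p - 2)(p + 3)(p + 4) vanishes at p ∈ {-4, -3, 2}; B'(q) = 12(q - 2)(q + 2)(q + 4) vanishes at q ∈ {-4, -2, 2}.
Local minima of A (where A''>0): A(-4)=1344, A(2)=-1248. Local minima of B: B(-4)=128, B(2)=-304.
So the global minimum of g is A(2) + B(2) + 5 = -1248 − 304 + 5 = -1547, attained at (2, 2).

-1547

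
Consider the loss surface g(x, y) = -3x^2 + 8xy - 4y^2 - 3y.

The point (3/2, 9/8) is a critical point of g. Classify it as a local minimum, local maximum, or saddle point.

saddle point

The Hessian of g is constant: H = [[-6, 8], [8, -8]].
det(H) = (-6)·(-8) − 8² = -16.
Since det(H) < 0, H is indefinite and the critical point is a saddle point.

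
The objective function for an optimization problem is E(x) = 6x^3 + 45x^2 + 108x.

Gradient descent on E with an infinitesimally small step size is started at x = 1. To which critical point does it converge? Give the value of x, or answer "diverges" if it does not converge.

E'(x) = 18(x + 2)(x + 3), so E'(1) = 216.
Gradient descent moves in the -E' direction, i.e. x is decreasing.
The nearest critical point in that direction is x = -2, where E'' = 18 > 0 (a local minimum). The iterate converges there.

-2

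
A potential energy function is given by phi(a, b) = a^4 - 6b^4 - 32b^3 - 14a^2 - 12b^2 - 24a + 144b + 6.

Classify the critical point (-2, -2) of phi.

The mixed partial ∂²phi/∂a∂b is 0, so the Hessian at any point is diag(phi_aa, phi_bb) = diag(4(3a^2 - 7), -24(3b^2 + 8b + 1)).
At (-2, -2): H = diag(20, 72).
Both eigenvalues are positive, so H is positive definite: a local minimum.

local minimum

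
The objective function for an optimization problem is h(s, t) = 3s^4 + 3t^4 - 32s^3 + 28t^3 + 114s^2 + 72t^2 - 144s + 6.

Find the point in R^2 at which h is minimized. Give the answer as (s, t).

(1, 0)

h(s,t) separates as P(s) + Q(t) + 6, so its minimum is min P + min Q + 6.
P'(s) = 12(s - 4)(s - 3)(s - 1) vanishes at s ∈ {1, 3, 4}; Q'(t) = 12t(t + 3)(t + 4) vanishes at t ∈ {-4, -3, 0}.
Local minima of P (where P''>0): P(1)=-59, P(4)=-32. Local minima of Q: Q(-4)=128, Q(0)=0.
So the global minimum of h is P(1) + Q(0) + 6 = -59 + 0 + 6 = -53, attained at (1, 0).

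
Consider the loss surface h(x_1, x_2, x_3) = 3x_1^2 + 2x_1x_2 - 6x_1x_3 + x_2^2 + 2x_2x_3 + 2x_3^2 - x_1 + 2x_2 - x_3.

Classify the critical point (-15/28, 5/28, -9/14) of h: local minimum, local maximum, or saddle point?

saddle point

The Hessian is constant: H = [[6, 2, -6], [2, 2, 2], [-6, 2, 4]].
Leading principal minors: Δ₁ = 6, Δ₂ = 8, Δ₃ = -112.
The minors fit neither the all-positive nor the alternating-sign pattern, so H is indefinite: a saddle point.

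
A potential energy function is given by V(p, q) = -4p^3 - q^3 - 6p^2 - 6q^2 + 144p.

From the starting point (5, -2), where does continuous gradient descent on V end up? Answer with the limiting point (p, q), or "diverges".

diverges

V is separable, so gradient descent decouples: p follows -∂V/∂p, q follows -∂V/∂q.
∂V/∂p = -12(p - 3)(p + 4); at p=5 this is -216, so p increases.
∂V/∂q = -3q(q + 4); at q=-2 this is 12, so q decreases.
The p-coordinate has no critical point in that direction and runs off to infinity.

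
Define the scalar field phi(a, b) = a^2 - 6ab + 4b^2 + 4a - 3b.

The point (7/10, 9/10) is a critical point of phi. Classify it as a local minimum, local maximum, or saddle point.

The Hessian of phi is constant: H = [[2, -6], [-6, 8]].
det(H) = 2·8 − (-6)² = -20.
Since det(H) < 0, H is indefinite and the critical point is a saddle point.

saddle point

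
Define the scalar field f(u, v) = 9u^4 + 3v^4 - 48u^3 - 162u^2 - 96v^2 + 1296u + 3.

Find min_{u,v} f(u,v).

-4086

f(u,v) separates as P(u) + Q(v) + 3, so its minimum is min P + min Q + 3.
P'(u) = 36(u - 4)(u - 3)(u + 3) vanishes at u ∈ {-3, 3, 4}; Q'(v) = 12v(v - 4)(v + 4) vanishes at v ∈ {-4, 0, 4}.
Local minima of P (where P''>0): P(-3)=-3321, P(4)=1824. Local minima of Q: Q(-4)=-768, Q(4)=-768.
So the global minimum of f is P(-3) + Q(-4) + 3 = -3321 − 768 + 3 = -4086, attained at (-3, -4).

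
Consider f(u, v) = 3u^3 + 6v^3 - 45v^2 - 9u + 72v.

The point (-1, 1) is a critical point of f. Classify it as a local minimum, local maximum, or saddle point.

local maximum

The mixed partial ∂²f/∂u∂v is 0, so the Hessian at any point is diag(f_uu, f_vv) = diag(18u, 18(2v - 5)).
At (-1, 1): H = diag(-18, -54).
Both eigenvalues are negative, so H is negative definite: a local maximum.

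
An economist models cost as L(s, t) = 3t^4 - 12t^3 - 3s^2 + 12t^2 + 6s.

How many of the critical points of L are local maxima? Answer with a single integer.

L separates as a function of s plus a function of t, so ∇L=0 decouples.
∂L/∂s = -6(s - 1) = 0 at s ∈ {1}; ∂L/∂t = 12t(t - 2)(t - 1) = 0 at t ∈ {0, 1, 2}.
The Hessian is diagonal: diag(L_ss, L_tt). Second derivatives: L_ss(1)=-6; L_tt(0)=24, L_tt(1)=-12, L_tt(2)=24.
Local maxima occur where both diagonal entries negative: (1, 1). Count: 1.

1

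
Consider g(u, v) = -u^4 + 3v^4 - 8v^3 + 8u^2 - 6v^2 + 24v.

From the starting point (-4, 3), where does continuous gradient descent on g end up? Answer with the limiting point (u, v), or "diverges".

g is separable, so gradient descent decouples: u follows -∂g/∂u, v follows -∂g/∂v.
∂g/∂u = -4u(u - 2)(u + 2); at u=-4 this is 192, so u decreases.
∂g/∂v = 12(v - 2)(v - 1)(v + 1); at v=3 this is 96, so v decreases.
The u-coordinate has no critical point in that direction and runs off to infinity.

diverges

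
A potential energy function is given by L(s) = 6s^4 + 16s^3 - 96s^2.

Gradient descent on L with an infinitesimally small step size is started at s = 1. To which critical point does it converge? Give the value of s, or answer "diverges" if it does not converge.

2

L'(s) = 24s(s - 2)(s + 4), so L'(1) = -120.
Gradient descent moves in the -L' direction, i.e. s is increasing.
The nearest critical point in that direction is s = 2, where L'' = 288 > 0 (a local minimum). The iterate converges there.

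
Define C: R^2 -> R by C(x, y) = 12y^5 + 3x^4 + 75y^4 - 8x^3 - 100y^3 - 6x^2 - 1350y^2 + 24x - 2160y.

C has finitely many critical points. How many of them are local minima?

C separates as a function of x plus a function of y, so ∇C=0 decouples.
∂C/∂x = 12(x - 2)(x - 1)(x + 1) = 0 at x ∈ {-1, 1, 2}; ∂C/∂y = 60(y - 3)(y + 1)(y + 3)(y + 4) = 0 at y ∈ {-4, -3, -1, 3}.
The Hessian is diagonal: diag(C_xx, C_yy). Second derivatives: C_xx(-1)=72, C_xx(1)=-24, C_xx(2)=36; C_yy(-4)=-1260, C_yy(-3)=720, C_yy(-1)=-1440, C_yy(3)=10080.
Local minima occur where both diagonal entries positive: (-1, -3), (-1, 3), (2, -3), (2, 3). Count: 4.

4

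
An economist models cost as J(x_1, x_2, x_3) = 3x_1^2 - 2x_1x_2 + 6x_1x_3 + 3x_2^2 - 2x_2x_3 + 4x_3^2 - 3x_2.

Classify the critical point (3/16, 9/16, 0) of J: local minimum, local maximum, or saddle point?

local minimum

The Hessian is constant: H = [[6, -2, 6], [-2, 6, -2], [6, -2, 8]].
Leading principal minors: Δ₁ = 6, Δ₂ = 32, Δ₃ = 64.
All leading minors are positive, so H is positive definite: a local minimum.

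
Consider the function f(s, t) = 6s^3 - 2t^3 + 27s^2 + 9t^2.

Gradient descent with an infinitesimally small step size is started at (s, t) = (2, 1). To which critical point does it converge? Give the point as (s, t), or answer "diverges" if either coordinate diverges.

f is separable, so gradient descent decouples: s follows -∂f/∂s, t follows -∂f/∂t.
∂f/∂s = 18s(s + 3); at s=2 this is 180, so s decreases.
∂f/∂t = -6t(t - 3); at t=1 this is 12, so t decreases.
s converges to its nearest critical value 0 (a local min of the s-part); t converges to 0. The iterate converges to (0, 0).

(0, 0)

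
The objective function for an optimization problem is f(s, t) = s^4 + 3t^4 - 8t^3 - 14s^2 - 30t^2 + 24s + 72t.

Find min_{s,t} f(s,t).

-269

f(s,t) separates as P(s) + Q(t), so its minimum is min P + min Q.
P'(s) = 4(s - 2)(s - 1)(s + 3) vanishes at s ∈ {-3, 1, 2}; Q'(t) = 12(t - 3)(t - 1)(t + 2) vanishes at t ∈ {-2, 1, 3}.
Local minima of P (where P''>0): P(-3)=-117, P(2)=8. Local minima of Q: Q(-2)=-152, Q(3)=-27.
So the global minimum of f is P(-3) + Q(-2) = -117 − 152 = -269, attained at (-3, -2).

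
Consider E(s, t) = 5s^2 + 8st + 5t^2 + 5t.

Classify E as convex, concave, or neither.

E is quadratic, so its Hessian is the constant matrix H = [[10, 8], [8, 10]].
det(H) = 36, tr(H) = 20.
det(H) > 0 and tr(H) > 0, so H is positive definite everywhere: convex.

convex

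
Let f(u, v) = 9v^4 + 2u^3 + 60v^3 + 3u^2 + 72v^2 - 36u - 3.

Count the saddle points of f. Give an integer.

3

f separates as a function of u plus a function of v, so ∇f=0 decouples.
∂f/∂u = 6(u - 2)(u + 3) = 0 at u ∈ {-3, 2}; ∂f/∂v = 36v(v + 1)(v + 4) = 0 at v ∈ {-4, -1, 0}.
The Hessian is diagonal: diag(f_uu, f_vv). Second derivatives: f_uu(-3)=-30, f_uu(2)=30; f_vv(-4)=432, f_vv(-1)=-108, f_vv(0)=144.
Saddle points occur where the two diagonal entries have opposite signs: (-3, -4), (-3, 0), (2, -1). Count: 3.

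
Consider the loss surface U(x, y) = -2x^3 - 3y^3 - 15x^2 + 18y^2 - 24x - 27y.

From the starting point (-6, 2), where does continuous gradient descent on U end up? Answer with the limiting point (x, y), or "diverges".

U is separable, so gradient descent decouples: x follows -∂U/∂x, y follows -∂U/∂y.
∂U/∂x = -6(x + 1)(x + 4); at x=-6 this is -60, so x increases.
∂U/∂y = -9(y - 3)(y - 1); at y=2 this is 9, so y decreases.
x converges to its nearest critical value -4 (a local min of the x-part); y converges to 1. The iterate converges to (-4, 1).

(-4, 1)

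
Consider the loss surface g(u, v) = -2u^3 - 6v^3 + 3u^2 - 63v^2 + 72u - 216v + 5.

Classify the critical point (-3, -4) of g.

local minimum

The mixed partial ∂²g/∂u∂v is 0, so the Hessian at any point is diag(g_uu, g_vv) = diag(6(-2u + 1), -18(2v + 7)).
At (-3, -4): H = diag(42, 18).
Both eigenvalues are positive, so H is positive definite: a local minimum.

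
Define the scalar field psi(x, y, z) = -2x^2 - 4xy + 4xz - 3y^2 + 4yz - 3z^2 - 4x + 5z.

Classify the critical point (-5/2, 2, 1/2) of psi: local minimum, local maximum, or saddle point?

local maximum

The Hessian is constant: H = [[-4, -4, 4], [-4, -6, 4], [4, 4, -6]].
Leading principal minors: Δ₁ = -4, Δ₂ = 8, Δ₃ = -16.
The minors alternate sign starting negative (−, +, −), so H is negative definite: a local maximum.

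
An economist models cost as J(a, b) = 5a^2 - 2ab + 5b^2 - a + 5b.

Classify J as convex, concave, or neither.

convex

J is quadratic, so its Hessian is the constant matrix H = [[10, -2], [-2, 10]].
det(H) = 96, tr(H) = 20.
det(H) > 0 and tr(H) > 0, so H is positive definite everywhere: convex.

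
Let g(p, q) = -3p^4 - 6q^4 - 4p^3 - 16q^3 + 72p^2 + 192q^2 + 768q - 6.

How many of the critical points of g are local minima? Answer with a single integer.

g separates as a function of p plus a function of q, so ∇g=0 decouples.
∂g/∂p = -12p(p - 3)(p + 4) = 0 at p ∈ {-4, 0, 3}; ∂g/∂q = -24(q - 4)(q + 2)(q + 4) = 0 at q ∈ {-4, -2, 4}.
The Hessian is diagonal: diag(g_pp, g_qq). Second derivatives: g_pp(-4)=-336, g_pp(0)=144, g_pp(3)=-252; g_qq(-4)=-384, g_qq(-2)=288, g_qq(4)=-1152.
Local minima occur where both diagonal entries positive: (0, -2). Count: 1.

1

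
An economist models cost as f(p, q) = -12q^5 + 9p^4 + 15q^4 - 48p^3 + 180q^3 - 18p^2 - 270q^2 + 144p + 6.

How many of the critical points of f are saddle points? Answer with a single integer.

f separates as a function of p plus a function of q, so ∇f=0 decouples.
∂f/∂p = 36(p - 4)(p - 1)(p + 1) = 0 at p ∈ {-1, 1, 4}; ∂f/∂q = -60q(q - 3)(q - 1)(q + 3) = 0 at q ∈ {-3, 0, 1, 3}.
The Hessian is diagonal: diag(f_pp, f_qq). Second derivatives: f_pp(-1)=360, f_pp(1)=-216, f_pp(4)=540; f_qq(-3)=4320, f_qq(0)=-540, f_qq(1)=480, f_qq(3)=-2160.
Saddle points occur where the two diagonal entries have opposite signs: (-1, 0), (-1, 3), (1, -3), (1, 1), (4, 0), (4, 3). Count: 6.

6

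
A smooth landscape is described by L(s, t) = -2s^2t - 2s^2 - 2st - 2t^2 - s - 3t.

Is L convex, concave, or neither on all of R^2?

neither

The term -2s^2t is cubic, so the Hessian is not constant.
∂²L/∂s² = -4t - 4, which takes both signs as t varies (negative for sufficiently large t). A diagonal entry of the Hessian changing sign means the Hessian is neither positive- nor negative-semidefinite on all of R^2.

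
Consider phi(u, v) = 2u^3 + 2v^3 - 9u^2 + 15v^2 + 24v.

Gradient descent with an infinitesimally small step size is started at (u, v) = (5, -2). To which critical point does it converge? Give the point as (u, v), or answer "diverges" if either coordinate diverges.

phi is separable, so gradient descent decouples: u follows -∂phi/∂u, v follows -∂phi/∂v.
∂phi/∂u = 6u(u - 3); at u=5 this is 60, so u decreases.
∂phi/∂v = 6(v + 1)(v + 4); at v=-2 this is -12, so v increases.
u converges to its nearest critical value 3 (a local min of the u-part); v converges to -1. The iterate converges to (3, -1).

(3, -1)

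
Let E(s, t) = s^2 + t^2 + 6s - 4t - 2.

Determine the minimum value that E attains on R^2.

-15

E(s,t) separates as P(s) + Q(t) − 2, so its minimum is min P + min Q − 2.
P'(s) = 2s + 6 vanishes at s ∈ {-3}; Q'(t) = 2(t - 2) vanishes at t ∈ {2}.
Local minima of P (where P''>0): P(-3)=-9. Local minima of Q: Q(2)=-4.
So the global minimum of E is P(-3) + Q(2) − 2 = -9 − 4 − 2 = -15, attained at (-3, 2).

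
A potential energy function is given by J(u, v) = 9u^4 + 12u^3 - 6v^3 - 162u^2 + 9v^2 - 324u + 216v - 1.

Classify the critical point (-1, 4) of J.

local maximum

The mixed partial ∂²J/∂u∂v is 0, so the Hessian at any point is diag(J_uu, J_vv) = diag(36(3u^2 + 2u - 9), 18(-2v + 1)).
At (-1, 4): H = diag(-288, -126).
Both eigenvalues are negative, so H is negative definite: a local maximum.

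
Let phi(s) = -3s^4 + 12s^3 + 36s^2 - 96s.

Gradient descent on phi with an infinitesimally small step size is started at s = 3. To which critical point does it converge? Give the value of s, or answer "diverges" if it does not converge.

1

phi'(s) = -12(s - 4)(s - 1)(s + 2), so phi'(3) = 120.
Gradient descent moves in the -phi' direction, i.e. s is decreasing.
The nearest critical point in that direction is s = 1, where phi'' = 108 > 0 (a local minimum). The iterate converges there.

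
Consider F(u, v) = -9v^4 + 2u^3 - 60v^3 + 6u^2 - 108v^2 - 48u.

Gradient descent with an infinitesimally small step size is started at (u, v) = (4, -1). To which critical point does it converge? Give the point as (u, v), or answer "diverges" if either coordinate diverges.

(2, -2)

F is separable, so gradient descent decouples: u follows -∂F/∂u, v follows -∂F/∂v.
∂F/∂u = 6(u - 2)(u + 4); at u=4 this is 96, so u decreases.
∂F/∂v = -36v(v + 2)(v + 3); at v=-1 this is 72, so v decreases.
u converges to its nearest critical value 2 (a local min of the u-part); v converges to -2. The iterate converges to (2, -2).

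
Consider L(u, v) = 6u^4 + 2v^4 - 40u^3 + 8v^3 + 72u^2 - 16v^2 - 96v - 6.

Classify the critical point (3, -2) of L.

saddle point

The mixed partial ∂²L/∂u∂v is 0, so the Hessian at any point is diag(L_uu, L_vv) = diag(24(3u^2 - 10u + 6), 8(3v^2 + 6v - 4)).
At (3, -2): H = diag(72, -32).
The eigenvalues have opposite signs, so H is indefinite: a saddle point.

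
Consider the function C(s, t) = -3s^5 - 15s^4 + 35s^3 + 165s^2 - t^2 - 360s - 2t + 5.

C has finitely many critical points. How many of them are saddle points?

2

C separates as a function of s plus a function of t, so ∇C=0 decouples.
∂C/∂s = -15(s - 2)(s - 1)(s + 3)(s + 4) = 0 at s ∈ {-4, -3, 1, 2}; ∂C/∂t = -2(t + 1) = 0 at t ∈ {-1}.
The Hessian is diagonal: diag(C_ss, C_tt). Second derivatives: C_ss(-4)=450, C_ss(-3)=-300, C_ss(1)=300, C_ss(2)=-450; C_tt(-1)=-2.
Saddle points occur where the two diagonal entries have opposite signs: (-4, -1), (1, -1). Count: 2.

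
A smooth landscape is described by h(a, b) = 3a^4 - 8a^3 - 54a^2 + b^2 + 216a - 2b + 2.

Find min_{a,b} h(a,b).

-674

h(a,b) separates as P(a) + Q(b) + 2, so its minimum is min P + min Q + 2.
P'(a) = 12(a - 3)(a - 2)(a + 3) vanishes at a ∈ {-3, 2, 3}; Q'(b) = 2b - 2 vanishes at b ∈ {1}.
Local minima of P (where P''>0): P(-3)=-675, P(3)=189. Local minima of Q: Q(1)=-1.
So the global minimum of h is P(-3) + Q(1) + 2 = -675 − 1 + 2 = -674, attained at (-3, 1).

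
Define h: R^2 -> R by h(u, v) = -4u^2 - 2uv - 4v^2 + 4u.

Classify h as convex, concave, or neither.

h is quadratic, so its Hessian is the constant matrix H = [[-8, -2], [-2, -8]].
det(H) = 60, tr(H) = -16.
det(H) > 0 and tr(H) < 0, so H is negative definite everywhere: concave.

concave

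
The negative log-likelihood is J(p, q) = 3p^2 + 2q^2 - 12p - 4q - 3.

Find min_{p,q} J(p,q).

J(p,q) separates as A(p) + B(q) − 3, so its minimum is min A + min B − 3.
A'(p) = 6p - 12 vanishes at p ∈ {2}; B'(q) = 4q - 4 vanishes at q ∈ {1}.
Local minima of A (where A''>0): A(2)=-12. Local minima of B: B(1)=-2.
So the global minimum of J is A(2) + B(1) − 3 = -12 − 2 − 3 = -17, attained at (2, 1).

-17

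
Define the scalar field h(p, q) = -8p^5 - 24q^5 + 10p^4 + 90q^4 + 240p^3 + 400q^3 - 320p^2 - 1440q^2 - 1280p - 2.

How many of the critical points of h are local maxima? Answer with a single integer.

h separates as a function of p plus a function of q, so ∇h=0 decouples.
∂h/∂p = -40(p - 4)(p - 2)(p + 1)(p + 4) = 0 at p ∈ {-4, -1, 2, 4}; ∂h/∂q = -120q(q - 4)(q - 2)(q + 3) = 0 at q ∈ {-3, 0, 2, 4}.
The Hessian is diagonal: diag(h_pp, h_qq). Second derivatives: h_pp(-4)=5760, h_pp(-1)=-1800, h_pp(2)=1440, h_pp(4)=-3200; h_qq(-3)=12600, h_qq(0)=-2880, h_qq(2)=2400, h_qq(4)=-6720.
Local maxima occur where both diagonal entries negative: (-1, 0), (-1, 4), (4, 0), (4, 4). Count: 4.

4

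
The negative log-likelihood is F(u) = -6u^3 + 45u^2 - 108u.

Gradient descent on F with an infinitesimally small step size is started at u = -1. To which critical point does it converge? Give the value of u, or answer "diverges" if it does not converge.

F'(u) = -18(u - 3)(u - 2), so F'(-1) = -216.
Gradient descent moves in the -F' direction, i.e. u is increasing.
The nearest critical point in that direction is u = 2, where F'' = 18 > 0 (a local minimum). The iterate converges there.

2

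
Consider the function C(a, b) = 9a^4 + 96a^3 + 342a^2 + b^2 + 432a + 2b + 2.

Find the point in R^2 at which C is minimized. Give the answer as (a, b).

(-1, -1)

C(a,b) separates as P(a) + Q(b) + 2, so its minimum is min P + min Q + 2.
P'(a) = 36(a + 1)(a + 3)(a + 4) vanishes at a ∈ {-4, -3, -1}; Q'(b) = 2b + 2 vanishes at b ∈ {-1}.
Local minima of P (where P''>0): P(-4)=-96, P(-1)=-177. Local minima of Q: Q(-1)=-1.
So the global minimum of C is P(-1) + Q(-1) + 2 = -177 − 1 + 2 = -176, attained at (-1, -1).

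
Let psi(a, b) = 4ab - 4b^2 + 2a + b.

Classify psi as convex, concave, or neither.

psi is quadratic, so its Hessian is the constant matrix H = [[0, 4], [4, -8]].
det(H) = -16, tr(H) = -8.
det(H) < 0, so H is indefinite: neither convex nor concave.

neither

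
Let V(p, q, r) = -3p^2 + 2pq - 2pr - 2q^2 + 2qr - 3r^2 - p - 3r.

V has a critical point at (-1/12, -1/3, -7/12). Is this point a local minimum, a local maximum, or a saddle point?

local maximum

The Hessian is constant: H = [[-6, 2, -2], [2, -4, 2], [-2, 2, -6]].
Leading principal minors: Δ₁ = -6, Δ₂ = 20, Δ₃ = -96.
The minors alternate sign starting negative (−, +, −), so H is negative definite: a local maximum.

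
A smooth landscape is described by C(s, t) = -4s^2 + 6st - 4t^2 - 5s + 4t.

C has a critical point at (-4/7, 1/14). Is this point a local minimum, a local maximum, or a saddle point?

local maximum

The Hessian of C is constant: H = [[-8, 6], [6, -8]].
det(H) = (-8)·(-8) − 6² = 28.
det(H) > 0 and tr(H) = -16 < 0, so H is negative definite and the point is a local maximum.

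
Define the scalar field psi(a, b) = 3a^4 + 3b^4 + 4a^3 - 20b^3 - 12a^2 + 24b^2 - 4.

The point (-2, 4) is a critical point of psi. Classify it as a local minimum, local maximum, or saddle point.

The mixed partial ∂²psi/∂a∂b is 0, so the Hessian at any point is diag(psi_aa, psi_bb) = diag(12(3a^2 + 2a - 2), 12(3b^2 - 10b + 4)).
At (-2, 4): H = diag(72, 144).
Both eigenvalues are positive, so H is positive definite: a local minimum.

local minimum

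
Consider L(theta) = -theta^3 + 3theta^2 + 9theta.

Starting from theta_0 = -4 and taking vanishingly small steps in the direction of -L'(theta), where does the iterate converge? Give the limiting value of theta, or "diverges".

-1

L'(theta) = -3(theta - 3)(theta + 1), so L'(-4) = -63.
Gradient descent moves in the -L' direction, i.e. theta is increasing.
The nearest critical point in that direction is theta = -1, where L'' = 12 > 0 (a local minimum). The iterate converges there.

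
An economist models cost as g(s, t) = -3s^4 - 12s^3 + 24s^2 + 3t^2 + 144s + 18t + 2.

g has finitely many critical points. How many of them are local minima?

1

g separates as a function of s plus a function of t, so ∇g=0 decouples.
∂g/∂s = -12(s - 2)(s + 2)(s + 3) = 0 at s ∈ {-3, -2, 2}; ∂g/∂t = 6(t + 3) = 0 at t ∈ {-3}.
The Hessian is diagonal: diag(g_ss, g_tt). Second derivatives: g_ss(-3)=-60, g_ss(-2)=48, g_ss(2)=-240; g_tt(-3)=6.
Local minima occur where both diagonal entries positive: (-2, -3). Count: 1.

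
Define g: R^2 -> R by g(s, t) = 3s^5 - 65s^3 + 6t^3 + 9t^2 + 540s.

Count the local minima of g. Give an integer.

2

g separates as a function of s plus a function of t, so ∇g=0 decouples.
∂g/∂s = 15(s - 3)(s - 2)(s + 2)(s + 3) = 0 at s ∈ {-3, -2, 2, 3}; ∂g/∂t = 18t(t + 1) = 0 at t ∈ {-1, 0}.
The Hessian is diagonal: diag(g_ss, g_tt). Second derivatives: g_ss(-3)=-450, g_ss(-2)=300, g_ss(2)=-300, g_ss(3)=450; g_tt(-1)=-18, g_tt(0)=18.
Local minima occur where both diagonal entries positive: (-2, 0), (3, 0). Count: 2.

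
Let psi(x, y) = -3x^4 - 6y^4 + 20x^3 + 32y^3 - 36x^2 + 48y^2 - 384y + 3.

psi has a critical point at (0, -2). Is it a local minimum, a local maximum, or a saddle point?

The mixed partial ∂²psi/∂x∂y is 0, so the Hessian at any point is diag(psi_xx, psi_yy) = diag(12(-3x^2 + 10x - 6), 24(-3y^2 + 8y + 4)).
At (0, -2): H = diag(-72, -576).
Both eigenvalues are negative, so H is negative definite: a local maximum.

local maximum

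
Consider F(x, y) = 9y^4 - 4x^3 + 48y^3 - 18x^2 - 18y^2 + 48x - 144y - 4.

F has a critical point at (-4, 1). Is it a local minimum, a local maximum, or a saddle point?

The mixed partial ∂²F/∂x∂y is 0, so the Hessian at any point is diag(F_xx, F_yy) = diag(-12(2x + 3), 36(3y^2 + 8y - 1)).
At (-4, 1): H = diag(60, 360).
Both eigenvalues are positive, so H is positive definite: a local minimum.

local minimum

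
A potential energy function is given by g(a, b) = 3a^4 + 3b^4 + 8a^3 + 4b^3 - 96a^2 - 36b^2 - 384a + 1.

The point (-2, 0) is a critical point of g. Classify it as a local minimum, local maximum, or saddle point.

The mixed partial ∂²g/∂a∂b is 0, so the Hessian at any point is diag(g_aa, g_bb) = diag(12(3a^2 + 4a - 16), 12(3b^2 + 2b - 6)).
At (-2, 0): H = diag(-144, -72).
Both eigenvalues are negative, so H is negative definite: a local maximum.

local maximum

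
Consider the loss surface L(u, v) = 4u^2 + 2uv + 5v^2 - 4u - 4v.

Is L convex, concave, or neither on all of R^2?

convex

L is quadratic, so its Hessian is the constant matrix H = [[8, 2], [2, 10]].
det(H) = 76, tr(H) = 18.
det(H) > 0 and tr(H) > 0, so H is positive definite everywhere: convex.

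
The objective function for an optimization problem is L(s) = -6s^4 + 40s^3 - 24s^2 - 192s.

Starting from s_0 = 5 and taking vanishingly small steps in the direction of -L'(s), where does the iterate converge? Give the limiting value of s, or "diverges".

diverges

L'(s) = -24(s - 4)(s - 2)(s + 1), so L'(5) = -432.
Gradient descent moves in the -L' direction, i.e. s is increasing.
There is no critical point above s=5, and L' keeps the same sign, so the iterate runs off to +∞.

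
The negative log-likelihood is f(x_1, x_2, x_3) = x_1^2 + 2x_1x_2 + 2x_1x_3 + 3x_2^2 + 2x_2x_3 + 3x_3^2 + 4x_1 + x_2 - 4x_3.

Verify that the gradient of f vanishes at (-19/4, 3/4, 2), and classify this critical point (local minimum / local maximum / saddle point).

∇f = (2x_1 + 2x_2 + 2x_3 + 4, 2x_1 + 6x_2 + 2x_3 + 1, 2x_1 + 2x_2 + 6x_3 - 4); substituting (-19/4, 3/4, 2) gives ∇f = (0, 0, 0), so (-19/4, 3/4, 2) is indeed a critical point.
The Hessian is constant: H = [[2, 2, 2], [2, 6, 2], [2, 2, 6]].
Leading principal minors: Δ₁ = 2, Δ₂ = 8, Δ₃ = 32.
All leading minors are positive, so H is positive definite: a local minimum.

local minimum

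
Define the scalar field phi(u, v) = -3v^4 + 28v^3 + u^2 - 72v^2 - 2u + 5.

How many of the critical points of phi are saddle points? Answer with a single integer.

phi separates as a function of u plus a function of v, so ∇phi=0 decouples.
∂phi/∂u = 2(u - 1) = 0 at u ∈ {1}; ∂phi/∂v = -12v(v - 4)(v - 3) = 0 at v ∈ {0, 3, 4}.
The Hessian is diagonal: diag(phi_uu, phi_vv). Second derivatives: phi_uu(1)=2; phi_vv(0)=-144, phi_vv(3)=36, phi_vv(4)=-48.
Saddle points occur where the two diagonal entries have opposite signs: (1, 0), (1, 4). Count: 2.

2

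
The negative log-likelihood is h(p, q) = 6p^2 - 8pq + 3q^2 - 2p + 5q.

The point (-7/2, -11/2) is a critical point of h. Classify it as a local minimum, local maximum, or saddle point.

local minimum

The Hessian of h is constant: H = [[12, -8], [-8, 6]].
det(H) = 12·6 − (-8)² = 8.
det(H) > 0 and tr(H) = 18 > 0, so H is positive definite and the point is a local minimum.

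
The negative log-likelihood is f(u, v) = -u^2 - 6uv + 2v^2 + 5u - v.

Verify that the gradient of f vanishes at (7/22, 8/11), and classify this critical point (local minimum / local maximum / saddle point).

saddle point

∇f = (-2u - 6v + 5, -6u + 4v - 1); substituting (7/22, 8/11) gives ∇f = (0, 0), so (7/22, 8/11) is indeed a critical point.
The Hessian of f is constant: H = [[-2, -6], [-6, 4]].
det(H) = (-2)·4 − (-6)² = -44.
Since det(H) < 0, H is indefinite and the critical point is a saddle point.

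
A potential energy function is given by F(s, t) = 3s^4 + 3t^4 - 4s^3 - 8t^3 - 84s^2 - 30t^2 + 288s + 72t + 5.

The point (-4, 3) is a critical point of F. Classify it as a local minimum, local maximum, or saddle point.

The mixed partial ∂²F/∂s∂t is 0, so the Hessian at any point is diag(F_ss, F_tt) = diag(12(3s^2 - 2s - 14), 12(3t^2 - 4t - 5)).
At (-4, 3): H = diag(504, 120).
Both eigenvalues are positive, so H is positive definite: a local minimum.

local minimum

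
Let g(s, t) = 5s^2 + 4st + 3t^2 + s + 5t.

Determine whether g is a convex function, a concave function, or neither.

g is quadratic, so its Hessian is the constant matrix H = [[10, 4], [4, 6]].
det(H) = 44, tr(H) = 16.
det(H) > 0 and tr(H) > 0, so H is positive definite everywhere: convex.

convex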